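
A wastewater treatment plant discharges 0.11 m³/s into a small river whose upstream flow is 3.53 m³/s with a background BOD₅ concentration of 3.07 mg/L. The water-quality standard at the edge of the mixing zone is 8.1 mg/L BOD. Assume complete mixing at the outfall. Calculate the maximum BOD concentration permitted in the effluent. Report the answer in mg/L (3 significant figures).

Mass balance: 8.1·3.64 = 0.11·Cₑ + 3.53·3.07.
Cₑ = (29.48 − 10.84) / 0.11 = 169.5 mg/L.

170 mg/L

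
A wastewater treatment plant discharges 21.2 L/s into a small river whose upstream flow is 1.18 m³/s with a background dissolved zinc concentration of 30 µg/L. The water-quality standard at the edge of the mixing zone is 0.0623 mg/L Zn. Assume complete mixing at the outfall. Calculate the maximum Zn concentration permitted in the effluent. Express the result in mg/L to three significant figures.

21.2 L/s = 0.0212 m³/s.
30 µg/L = 0.03 mg/L.
Mass balance: 0.0623·1.201 = 0.0212·Cₑ + 1.18·0.03.
Cₑ = (0.07483 − 0.0354) / 0.0212 = 1.86 mg/L.

1.86 mg/L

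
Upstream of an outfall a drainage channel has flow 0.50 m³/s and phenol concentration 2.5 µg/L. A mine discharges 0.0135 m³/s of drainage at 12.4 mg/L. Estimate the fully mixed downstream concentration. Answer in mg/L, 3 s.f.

0.328 mg/L

2.5 µg/L = 0.0025 mg/L.
Flow-weighted mixing gives C = (0.0135·12.4 + 0.5·0.0025) / (0.0135 + 0.5) = 0.1686/0.5135 = 0.3284 mg/L.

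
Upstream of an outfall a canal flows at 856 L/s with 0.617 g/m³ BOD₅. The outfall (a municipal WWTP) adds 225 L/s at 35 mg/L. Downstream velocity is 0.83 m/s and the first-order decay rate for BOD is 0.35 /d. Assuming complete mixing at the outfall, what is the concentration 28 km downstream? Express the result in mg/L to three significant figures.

225 L/s = 0.225 m³/s.
856 L/s = 0.856 m³/s.
After complete mixing, C₀ = (0.225·35 + 0.856·0.617) / 1.081 = 7.773 mg/L.
Travel time t = 2.8e+04 m / 0.83 m/s = 3.373e+04 s = 0.3905 d.
C = 7.773·exp(−0.35·0.3905) = 7.773·0.8723 = 6.781 mg/L.

6.78 mg/L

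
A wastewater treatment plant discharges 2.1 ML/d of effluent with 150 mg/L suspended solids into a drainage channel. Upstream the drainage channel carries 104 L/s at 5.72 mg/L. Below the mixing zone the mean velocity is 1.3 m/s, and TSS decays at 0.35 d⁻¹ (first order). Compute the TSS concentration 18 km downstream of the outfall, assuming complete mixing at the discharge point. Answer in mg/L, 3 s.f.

2.1 ML/d = 0.02431 m³/s.
104 L/s = 0.104 m³/s.
After complete mixing, C₀ = (0.02431·150 + 0.104·5.72) / 0.1283 = 33.05 mg/L.
Travel time t = 1.8e+04 m / 1.3 m/s = 1.385e+04 s = 0.1603 d.
C = 33.05·exp(−0.35·0.1603) = 33.05·0.9455 = 31.25 mg/L.

31.2 mg/L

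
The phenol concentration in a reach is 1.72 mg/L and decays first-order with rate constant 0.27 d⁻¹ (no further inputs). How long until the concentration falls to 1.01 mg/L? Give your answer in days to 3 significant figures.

t = ln(C₀/C)/k = ln(1.72/1.01)/0.27 = 0.5324/0.27 = 1.972 d.

1.97 d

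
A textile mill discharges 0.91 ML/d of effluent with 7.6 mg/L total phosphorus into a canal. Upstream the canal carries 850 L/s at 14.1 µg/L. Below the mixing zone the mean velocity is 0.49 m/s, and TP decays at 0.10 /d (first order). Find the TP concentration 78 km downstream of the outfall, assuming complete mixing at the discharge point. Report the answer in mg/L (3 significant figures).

0.0890 mg/L

0.91 ML/d = 0.01053 m³/s.
850 L/s = 0.85 m³/s.
14.1 µg/L = 0.0141 mg/L.
After complete mixing, C₀ = (0.01053·7.6 + 0.85·0.0141) / 0.8605 = 0.1069 mg/L.
Travel time t = 7.8e+04 m / 0.49 m/s = 1.592e+05 s = 1.842 d.
C = 0.1069·exp(−0.10·1.842) = 0.1069·0.8317 = 0.08895 mg/L.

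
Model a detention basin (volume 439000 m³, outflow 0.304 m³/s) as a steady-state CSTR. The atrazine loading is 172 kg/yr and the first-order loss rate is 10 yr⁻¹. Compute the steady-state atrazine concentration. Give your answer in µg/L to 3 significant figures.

12.3 µg/L

Outflow Q = 0.304 m³/s × 3.156e+07 s/yr = 9.594e+06 m³/yr.
Steady-state CSTR mass balance: W = Q·C + k·V·C, so C = W/(Q + kV).
Q + kV = 9.594e+06 + 10·439000 = 1.398e+07 m³/yr.
C = 172/1.398e+07 = 1.23e-05 kg/m³ = 0.0123 mg/L = 12.3 µg/L.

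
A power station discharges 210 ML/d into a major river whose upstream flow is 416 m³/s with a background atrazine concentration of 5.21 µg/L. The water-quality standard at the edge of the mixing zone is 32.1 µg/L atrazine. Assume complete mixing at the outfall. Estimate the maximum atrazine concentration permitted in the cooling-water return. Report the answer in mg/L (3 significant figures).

210 ML/d = 2.431 m³/s.
5.21 µg/L = 0.00521 mg/L.
32.1 µg/L = 0.0321 mg/L.
Mass balance: 0.0321·418.4 = 2.431·Cₑ + 416·0.00521.
Cₑ = (13.43 − 2.167) / 2.431 = 4.634 mg/L.

4.63 mg/L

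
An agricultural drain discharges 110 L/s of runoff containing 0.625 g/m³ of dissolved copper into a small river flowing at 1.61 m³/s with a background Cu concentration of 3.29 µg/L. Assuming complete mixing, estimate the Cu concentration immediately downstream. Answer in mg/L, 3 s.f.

110 L/s = 0.11 m³/s.
3.29 µg/L = 0.00329 mg/L.
Flow-weighted mixing gives C = (0.11·0.625 + 1.61·0.00329) / (0.11 + 1.61) = 0.07405/1.72 = 0.04305 mg/L.

0.0431 mg/L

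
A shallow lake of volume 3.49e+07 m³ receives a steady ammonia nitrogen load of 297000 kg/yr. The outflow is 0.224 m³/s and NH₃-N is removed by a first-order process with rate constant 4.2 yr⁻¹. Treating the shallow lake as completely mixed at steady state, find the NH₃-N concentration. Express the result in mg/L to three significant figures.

Outflow Q = 0.224 m³/s × 3.156e+07 s/yr = 7.069e+06 m³/yr.
Steady-state CSTR mass balance: W = Q·C + k·V·C, so C = W/(Q + kV).
Q + kV = 7.069e+06 + 4.2·3.49e+07 = 1.536e+08 m³/yr.
C = 297000/1.536e+08 = 0.001933 kg/m³ = 1.933 mg/L.

1.93 mg/L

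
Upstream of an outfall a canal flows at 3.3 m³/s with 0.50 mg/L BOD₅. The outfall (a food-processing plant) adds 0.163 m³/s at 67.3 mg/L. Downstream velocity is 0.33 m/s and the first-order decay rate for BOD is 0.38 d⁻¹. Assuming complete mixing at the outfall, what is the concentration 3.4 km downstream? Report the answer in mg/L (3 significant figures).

3.48 mg/L

After complete mixing, C₀ = (0.163·67.3 + 3.3·0.5) / 3.463 = 3.644 mg/L.
Travel time t = 3400 m / 0.33 m/s = 1.03e+04 s = 0.1192 d.
C = 3.644·exp(−0.38·0.1192) = 3.644·0.9557 = 3.483 mg/L.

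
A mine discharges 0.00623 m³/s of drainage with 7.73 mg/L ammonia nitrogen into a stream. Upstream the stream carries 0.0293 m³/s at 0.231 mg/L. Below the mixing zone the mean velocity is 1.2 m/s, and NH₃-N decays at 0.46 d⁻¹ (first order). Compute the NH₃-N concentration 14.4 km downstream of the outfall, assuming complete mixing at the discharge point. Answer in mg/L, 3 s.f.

After complete mixing, C₀ = (0.00623·7.73 + 0.0293·0.231) / 0.03553 = 1.546 mg/L.
Travel time t = 1.44e+04 m / 1.2 m/s = 1.2e+04 s = 0.1389 d.
C = 1.546·exp(−0.46·0.1389) = 1.546·0.9381 = 1.45 mg/L.

1.45 mg/L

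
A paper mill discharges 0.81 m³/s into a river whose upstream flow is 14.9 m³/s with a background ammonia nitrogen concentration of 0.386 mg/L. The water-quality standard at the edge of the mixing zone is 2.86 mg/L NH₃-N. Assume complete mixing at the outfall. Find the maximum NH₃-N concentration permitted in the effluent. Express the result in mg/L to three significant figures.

48.4 mg/L

Mass balance: 2.86·15.71 = 0.81·Cₑ + 14.9·0.386.
Cₑ = (44.93 − 5.751) / 0.81 = 48.37 mg/L.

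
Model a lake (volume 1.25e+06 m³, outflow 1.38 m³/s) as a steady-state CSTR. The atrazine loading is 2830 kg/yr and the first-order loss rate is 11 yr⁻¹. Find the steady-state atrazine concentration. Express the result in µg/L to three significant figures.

Outflow Q = 1.38 m³/s × 3.156e+07 s/yr = 4.355e+07 m³/yr.
Steady-state CSTR mass balance: W = Q·C + k·V·C, so C = W/(Q + kV).
Q + kV = 4.355e+07 + 11·1.25e+06 = 5.73e+07 m³/yr.
C = 2830/5.73e+07 = 4.939e-05 kg/m³ = 0.04939 mg/L = 49.39 µg/L.

49.4 µg/L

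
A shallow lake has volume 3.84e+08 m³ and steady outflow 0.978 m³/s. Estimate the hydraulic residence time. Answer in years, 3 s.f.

Q = 0.978 m³/s × 3.156e+07 s/yr = 3.086e+07 m³/yr.
Hydraulic residence time τ = V/Q = 3.84e+08/3.086e+07 = 12.44 yr.

12.4 yr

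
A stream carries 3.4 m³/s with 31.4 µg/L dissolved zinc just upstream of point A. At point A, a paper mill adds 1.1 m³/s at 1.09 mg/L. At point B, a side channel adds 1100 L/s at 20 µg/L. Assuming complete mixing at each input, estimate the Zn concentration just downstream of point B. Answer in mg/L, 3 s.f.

31.4 µg/L = 0.0314 mg/L.
After input A: C = (3.4·0.0314 + 1.1·1.09) / 4.5 = 0.2902 mg/L.
1100 L/s = 1.1 m³/s.
20 µg/L = 0.02 mg/L.
After input B: C = (4.5·0.2902 + 1.1·0.02) / 5.6 = 0.2371 mg/L.

0.237 mg/L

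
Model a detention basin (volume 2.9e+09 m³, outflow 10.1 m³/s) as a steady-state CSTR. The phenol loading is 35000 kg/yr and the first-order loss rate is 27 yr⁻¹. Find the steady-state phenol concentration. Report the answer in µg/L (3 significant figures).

0.445 µg/L

Outflow Q = 10.1 m³/s × 3.156e+07 s/yr = 3.187e+08 m³/yr.
Steady-state CSTR mass balance: W = Q·C + k·V·C, so C = W/(Q + kV).
Q + kV = 3.187e+08 + 27·2.9e+09 = 7.862e+10 m³/yr.
C = 35000/7.862e+10 = 4.452e-07 kg/m³ = 0.0004452 mg/L = 0.4452 µg/L.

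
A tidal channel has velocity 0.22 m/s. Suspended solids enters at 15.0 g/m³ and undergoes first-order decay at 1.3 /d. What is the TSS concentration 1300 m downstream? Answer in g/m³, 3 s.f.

13.7 g/m³

Travel time t = 1300 m / 0.22 m/s = 1300/0.22 = 5909 s = 0.06839 d.
First-order decay: C = 15.0·exp(−1.3·0.06839) = 15.0·0.9149 = 13.72 g/m³.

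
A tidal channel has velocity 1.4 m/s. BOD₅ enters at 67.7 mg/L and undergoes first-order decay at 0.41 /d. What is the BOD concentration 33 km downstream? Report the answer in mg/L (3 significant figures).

Travel time t = 33 km / 1.4 m/s = 3.3e+04/1.4 = 2.357e+04 s = 0.2728 d.
First-order decay: C = 67.7·exp(−0.41·0.2728) = 67.7·0.8942 = 60.54 mg/L.

60.5 mg/L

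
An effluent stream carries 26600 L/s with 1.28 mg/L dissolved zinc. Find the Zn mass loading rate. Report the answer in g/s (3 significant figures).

26600 L/s = 26.6 m³/s.
Mass flux = Q·C = 26.6 m³/s × 1.28 g/m³ = 34.05 g/s.

34.0 g/s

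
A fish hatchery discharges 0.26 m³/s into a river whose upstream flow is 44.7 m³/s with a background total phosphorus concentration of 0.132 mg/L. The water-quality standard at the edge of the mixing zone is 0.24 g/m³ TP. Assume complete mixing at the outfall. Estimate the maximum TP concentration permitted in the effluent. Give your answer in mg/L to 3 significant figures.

Mass balance: 0.24·44.96 = 0.26·Cₑ + 44.7·0.132.
Cₑ = (10.79 − 5.9) / 0.26 = 18.81 mg/L.

18.8 mg/L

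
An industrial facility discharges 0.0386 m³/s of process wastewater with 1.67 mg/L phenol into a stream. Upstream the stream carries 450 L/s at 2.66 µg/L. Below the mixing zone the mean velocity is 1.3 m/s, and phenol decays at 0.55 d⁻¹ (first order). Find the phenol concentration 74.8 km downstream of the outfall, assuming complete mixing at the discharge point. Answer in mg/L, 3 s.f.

450 L/s = 0.45 m³/s.
2.66 µg/L = 0.00266 mg/L.
After complete mixing, C₀ = (0.0386·1.67 + 0.45·0.00266) / 0.4886 = 0.1344 mg/L.
Travel time t = 7.48e+04 m / 1.3 m/s = 5.754e+04 s = 0.666 d.
C = 0.1344·exp(−0.55·0.666) = 0.1344·0.6933 = 0.09317 mg/L.

0.0932 mg/L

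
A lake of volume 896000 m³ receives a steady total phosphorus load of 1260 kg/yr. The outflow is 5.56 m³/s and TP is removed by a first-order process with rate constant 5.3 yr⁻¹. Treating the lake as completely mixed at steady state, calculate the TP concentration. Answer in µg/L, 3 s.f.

Outflow Q = 5.56 m³/s × 3.156e+07 s/yr = 1.755e+08 m³/yr.
Steady-state CSTR mass balance: W = Q·C + k·V·C, so C = W/(Q + kV).
Q + kV = 1.755e+08 + 5.3·896000 = 1.802e+08 m³/yr.
C = 1260/1.802e+08 = 6.992e-06 kg/m³ = 0.006992 mg/L = 6.992 µg/L.

6.99 µg/L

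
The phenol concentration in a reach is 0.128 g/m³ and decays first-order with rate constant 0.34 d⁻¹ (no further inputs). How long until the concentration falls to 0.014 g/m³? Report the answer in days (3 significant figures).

t = ln(C₀/C)/k = ln(0.128/0.014)/0.34 = 2.213/0.34 = 6.509 d.

6.51 d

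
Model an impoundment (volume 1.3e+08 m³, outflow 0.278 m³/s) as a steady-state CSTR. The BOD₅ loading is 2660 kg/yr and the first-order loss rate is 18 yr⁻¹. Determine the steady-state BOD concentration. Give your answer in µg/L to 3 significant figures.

Outflow Q = 0.278 m³/s × 3.156e+07 s/yr = 8.773e+06 m³/yr.
Steady-state CSTR mass balance: W = Q·C + k·V·C, so C = W/(Q + kV).
Q + kV = 8.773e+06 + 18·1.3e+08 = 2.349e+09 m³/yr.
C = 2660/2.349e+09 = 1.133e-06 kg/m³ = 0.001133 mg/L = 1.133 µg/L.

1.13 µg/L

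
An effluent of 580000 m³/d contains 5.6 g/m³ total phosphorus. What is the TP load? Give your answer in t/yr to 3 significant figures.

580000 m³/d = 6.713 m³/s.
Mass flux = Q·C = 6.713 m³/s × 5.6 g/m³ = 37.59 g/s.
= 37.59 g/s × 31.56 = 1186 t/yr.

1190 t/yr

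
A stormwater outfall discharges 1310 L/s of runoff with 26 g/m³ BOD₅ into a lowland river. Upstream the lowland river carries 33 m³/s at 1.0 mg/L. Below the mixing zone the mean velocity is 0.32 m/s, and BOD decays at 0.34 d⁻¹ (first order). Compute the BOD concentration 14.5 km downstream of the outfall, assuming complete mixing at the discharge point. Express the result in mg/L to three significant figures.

1.64 mg/L

1310 L/s = 1.31 m³/s.
After complete mixing, C₀ = (1.31·26 + 33·1) / 34.31 = 1.955 mg/L.
Travel time t = 1.45e+04 m / 0.32 m/s = 4.531e+04 s = 0.5245 d.
C = 1.955·exp(−0.34·0.5245) = 1.955·0.8367 = 1.635 mg/L.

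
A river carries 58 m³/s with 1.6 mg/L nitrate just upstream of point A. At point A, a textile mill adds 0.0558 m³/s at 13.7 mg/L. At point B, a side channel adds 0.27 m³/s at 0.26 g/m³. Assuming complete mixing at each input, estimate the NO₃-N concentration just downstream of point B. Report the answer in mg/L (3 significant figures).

1.61 mg/L

After input A: C = (58·1.6 + 0.0558·13.7) / 58.06 = 1.612 mg/L.
After input B: C = (58.06·1.612 + 0.27·0.26) / 58.33 = 1.605 mg/L.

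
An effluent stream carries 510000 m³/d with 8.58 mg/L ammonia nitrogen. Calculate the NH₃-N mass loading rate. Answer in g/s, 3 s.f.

50.6 g/s

510000 m³/d = 5.903 m³/s.
Mass flux = Q·C = 5.903 m³/s × 8.58 g/m³ = 50.65 g/s.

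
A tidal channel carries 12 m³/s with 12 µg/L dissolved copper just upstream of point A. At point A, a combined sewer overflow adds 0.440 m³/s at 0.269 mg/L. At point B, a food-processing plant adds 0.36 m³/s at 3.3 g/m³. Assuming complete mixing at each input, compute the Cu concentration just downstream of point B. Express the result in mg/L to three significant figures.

12 µg/L = 0.012 mg/L.
After input A: C = (12·0.012 + 0.44·0.269) / 12.44 = 0.02109 mg/L.
After input B: C = (12.44·0.02109 + 0.36·3.3) / 12.8 = 0.1133 mg/L.

0.113 mg/L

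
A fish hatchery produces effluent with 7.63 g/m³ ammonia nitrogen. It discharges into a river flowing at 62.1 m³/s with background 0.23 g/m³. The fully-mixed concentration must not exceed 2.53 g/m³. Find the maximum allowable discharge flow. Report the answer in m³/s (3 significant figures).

28.0 m³/s

Mass balance at complete mixing: C_std·(Q_w + Q_r) = Q_w·C_e + Q_r·C_b.
Rearranging, Q_w = Q_r·(C_std − C_b)/(C_e − C_std) = 62.1·(2.53 − 0.23) / (7.63 − 2.53) = 28.01 m³/s.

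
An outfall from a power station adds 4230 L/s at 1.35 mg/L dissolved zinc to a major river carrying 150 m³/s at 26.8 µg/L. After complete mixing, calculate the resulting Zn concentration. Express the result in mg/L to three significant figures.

0.0631 mg/L

4230 L/s = 4.23 m³/s.
26.8 µg/L = 0.0268 mg/L.
By mass balance at complete mixing, C = (4.23·1.35 + 150·0.0268) / (4.23 + 150) = 9.731/154.2 = 0.06309 mg/L.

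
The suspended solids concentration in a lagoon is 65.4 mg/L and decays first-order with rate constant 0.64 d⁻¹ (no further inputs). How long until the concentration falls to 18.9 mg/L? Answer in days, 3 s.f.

t = ln(C₀/C)/k = ln(65.4/18.9)/0.64 = 1.241/0.64 = 1.94 d.

1.94 d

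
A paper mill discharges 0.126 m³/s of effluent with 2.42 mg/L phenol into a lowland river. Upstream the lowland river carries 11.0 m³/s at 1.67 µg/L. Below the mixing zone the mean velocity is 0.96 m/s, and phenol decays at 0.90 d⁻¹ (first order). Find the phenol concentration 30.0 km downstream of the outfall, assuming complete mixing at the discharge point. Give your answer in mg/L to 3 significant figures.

1.67 µg/L = 0.00167 mg/L.
After complete mixing, C₀ = (0.126·2.42 + 11·0.00167) / 11.13 = 0.02906 mg/L.
Travel time t = 3e+04 m / 0.96 m/s = 3.125e+04 s = 0.3617 d.
C = 0.02906·exp(−0.90·0.3617) = 0.02906·0.7222 = 0.02098 mg/L.

0.0210 mg/L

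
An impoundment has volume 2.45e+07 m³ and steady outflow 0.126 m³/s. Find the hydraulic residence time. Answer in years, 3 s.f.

6.16 yr

Q = 0.126 m³/s × 3.156e+07 s/yr = 3.976e+06 m³/yr.
Hydraulic residence time τ = V/Q = 2.45e+07/3.976e+06 = 6.162 yr.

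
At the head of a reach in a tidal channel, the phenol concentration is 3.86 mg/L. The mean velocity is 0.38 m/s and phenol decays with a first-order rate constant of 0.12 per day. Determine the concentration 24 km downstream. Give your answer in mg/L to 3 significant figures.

Travel time t = 24 km / 0.38 m/s = 2.4e+04/0.38 = 6.316e+04 s = 0.731 d.
First-order decay: C = 3.86·exp(−0.12·0.731) = 3.86·0.916 = 3.536 mg/L.

3.54 mg/L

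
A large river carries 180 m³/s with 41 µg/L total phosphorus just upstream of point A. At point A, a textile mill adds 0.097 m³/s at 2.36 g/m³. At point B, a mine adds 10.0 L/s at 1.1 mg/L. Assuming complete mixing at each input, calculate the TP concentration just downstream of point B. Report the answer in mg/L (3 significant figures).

41 µg/L = 0.041 mg/L.
After input A: C = (180·0.041 + 0.097·2.36) / 180.1 = 0.04225 mg/L.
10.0 L/s = 0.01 m³/s.
After input B: C = (180.1·0.04225 + 0.01·1.1) / 180.1 = 0.04231 mg/L.

0.0423 mg/L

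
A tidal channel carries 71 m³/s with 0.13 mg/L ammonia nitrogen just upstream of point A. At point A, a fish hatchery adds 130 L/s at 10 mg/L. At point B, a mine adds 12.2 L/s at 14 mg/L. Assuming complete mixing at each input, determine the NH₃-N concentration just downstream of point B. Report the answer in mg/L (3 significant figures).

130 L/s = 0.13 m³/s.
After input A: C = (71·0.13 + 0.13·10) / 71.13 = 0.148 mg/L.
12.2 L/s = 0.0122 m³/s.
After input B: C = (71.13·0.148 + 0.0122·14) / 71.14 = 0.1504 mg/L.

0.150 mg/L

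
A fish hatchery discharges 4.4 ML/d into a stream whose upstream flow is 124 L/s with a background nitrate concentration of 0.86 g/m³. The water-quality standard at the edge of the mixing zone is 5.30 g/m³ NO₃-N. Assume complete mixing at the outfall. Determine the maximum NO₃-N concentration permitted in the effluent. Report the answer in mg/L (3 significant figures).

4.4 ML/d = 0.05093 m³/s.
124 L/s = 0.124 m³/s.
Mass balance: 5.3·0.1749 = 0.05093·Cₑ + 0.124·0.86.
Cₑ = (0.9271 − 0.1066) / 0.05093 = 16.11 mg/L.

16.1 mg/L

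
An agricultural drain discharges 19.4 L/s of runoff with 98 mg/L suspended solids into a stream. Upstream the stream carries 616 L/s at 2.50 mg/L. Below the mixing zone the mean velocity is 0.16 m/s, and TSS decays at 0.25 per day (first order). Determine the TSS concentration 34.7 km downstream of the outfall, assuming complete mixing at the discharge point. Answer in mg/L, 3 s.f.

2.89 mg/L

19.4 L/s = 0.0194 m³/s.
616 L/s = 0.616 m³/s.
After complete mixing, C₀ = (0.0194·98 + 0.616·2.5) / 0.6354 = 5.416 mg/L.
Travel time t = 3.47e+04 m / 0.16 m/s = 2.169e+05 s = 2.51 d.
C = 5.416·exp(−0.25·2.51) = 5.416·0.5339 = 2.892 mg/L.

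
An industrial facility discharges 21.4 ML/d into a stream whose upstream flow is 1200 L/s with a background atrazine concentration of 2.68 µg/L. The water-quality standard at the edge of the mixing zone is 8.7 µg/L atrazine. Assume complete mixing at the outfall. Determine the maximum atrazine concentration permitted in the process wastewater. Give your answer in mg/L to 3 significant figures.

0.0379 mg/L

21.4 ML/d = 0.2477 m³/s.
1200 L/s = 1.2 m³/s.
2.68 µg/L = 0.00268 mg/L.
8.7 µg/L = 0.0087 mg/L.
Mass balance: 0.0087·1.448 = 0.2477·Cₑ + 1.2·0.00268.
Cₑ = (0.01259 − 0.003216) / 0.2477 = 0.03787 mg/L.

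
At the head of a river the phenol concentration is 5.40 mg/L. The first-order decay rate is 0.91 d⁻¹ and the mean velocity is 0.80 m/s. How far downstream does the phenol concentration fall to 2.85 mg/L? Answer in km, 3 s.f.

48.5 km

From C = C₀·e^(−kt), t = ln(C₀/C)/k = ln(5.40/2.85)/0.91 = 0.6391/0.91 = 0.7023 d.
Distance = v·t = 0.80 m/s × 6.068e+04 s = 4.854e+04 m = 48.54 km.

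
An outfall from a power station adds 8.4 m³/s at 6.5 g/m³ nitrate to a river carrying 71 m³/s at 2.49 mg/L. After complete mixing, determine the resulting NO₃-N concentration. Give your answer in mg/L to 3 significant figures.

2.91 mg/L

Conservation of mass across the mixing zone: C = (8.4·6.5 + 71·2.49) / (8.4 + 71) = 231.4/79.4 = 2.914 mg/L.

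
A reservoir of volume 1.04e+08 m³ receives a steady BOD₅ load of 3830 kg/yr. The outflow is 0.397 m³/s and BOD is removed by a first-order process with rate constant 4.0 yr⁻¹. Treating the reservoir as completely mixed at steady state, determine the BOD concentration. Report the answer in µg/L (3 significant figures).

8.94 µg/L

Outflow Q = 0.397 m³/s × 3.156e+07 s/yr = 1.253e+07 m³/yr.
Steady-state CSTR mass balance: W = Q·C + k·V·C, so C = W/(Q + kV).
Q + kV = 1.253e+07 + 4.0·1.04e+08 = 4.285e+08 m³/yr.
C = 3830/4.285e+08 = 8.938e-06 kg/m³ = 0.008938 mg/L = 8.938 µg/L.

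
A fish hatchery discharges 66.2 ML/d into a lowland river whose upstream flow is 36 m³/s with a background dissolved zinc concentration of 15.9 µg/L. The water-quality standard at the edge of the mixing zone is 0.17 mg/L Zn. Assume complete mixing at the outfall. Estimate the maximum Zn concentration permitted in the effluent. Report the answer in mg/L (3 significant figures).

7.41 mg/L

66.2 ML/d = 0.7662 m³/s.
15.9 µg/L = 0.0159 mg/L.
Mass balance: 0.17·36.77 = 0.7662·Cₑ + 36·0.0159.
Cₑ = (6.25 − 0.5724) / 0.7662 = 7.41 mg/L.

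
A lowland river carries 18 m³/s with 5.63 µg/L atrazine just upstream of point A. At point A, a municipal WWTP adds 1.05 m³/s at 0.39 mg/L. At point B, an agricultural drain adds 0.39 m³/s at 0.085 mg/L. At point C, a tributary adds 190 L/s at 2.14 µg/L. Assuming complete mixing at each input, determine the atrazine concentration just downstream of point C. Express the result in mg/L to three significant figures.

0.0277 mg/L

5.63 µg/L = 0.00563 mg/L.
After input A: C = (18·0.00563 + 1.05·0.39) / 19.05 = 0.02682 mg/L.
After input B: C = (19.05·0.02682 + 0.39·0.085) / 19.44 = 0.02798 mg/L.
190 L/s = 0.19 m³/s.
2.14 µg/L = 0.00214 mg/L.
After input C: C = (19.44·0.02798 + 0.19·0.00214) / 19.63 = 0.02773 mg/L.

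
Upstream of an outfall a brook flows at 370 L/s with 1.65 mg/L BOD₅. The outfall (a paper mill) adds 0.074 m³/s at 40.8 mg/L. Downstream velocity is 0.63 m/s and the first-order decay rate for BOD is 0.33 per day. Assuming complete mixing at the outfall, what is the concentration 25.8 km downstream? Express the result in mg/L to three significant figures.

6.99 mg/L

370 L/s = 0.37 m³/s.
After complete mixing, C₀ = (0.074·40.8 + 0.37·1.65) / 0.444 = 8.175 mg/L.
Travel time t = 2.58e+04 m / 0.63 m/s = 4.095e+04 s = 0.474 d.
C = 8.175·exp(−0.33·0.474) = 8.175·0.8552 = 6.991 mg/L.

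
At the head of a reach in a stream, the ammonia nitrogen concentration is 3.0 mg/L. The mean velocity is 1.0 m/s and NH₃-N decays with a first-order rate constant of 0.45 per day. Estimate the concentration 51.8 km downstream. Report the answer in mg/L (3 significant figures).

2.29 mg/L

Travel time t = 51.8 km / 1.0 m/s = 5.18e+04/1.0 = 5.18e+04 s = 0.5995 d.
First-order decay: C = 3.0·exp(−0.45·0.5995) = 3.0·0.7635 = 2.291 mg/L.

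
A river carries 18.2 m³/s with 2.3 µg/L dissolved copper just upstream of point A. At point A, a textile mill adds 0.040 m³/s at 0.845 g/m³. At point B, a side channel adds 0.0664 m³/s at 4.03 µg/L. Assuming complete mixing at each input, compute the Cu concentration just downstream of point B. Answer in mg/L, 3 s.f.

2.3 µg/L = 0.0023 mg/L.
After input A: C = (18.2·0.0023 + 0.04·0.845) / 18.24 = 0.004148 mg/L.
4.03 µg/L = 0.00403 mg/L.
After input B: C = (18.24·0.004148 + 0.0664·0.00403) / 18.31 = 0.004148 mg/L.

0.00415 mg/L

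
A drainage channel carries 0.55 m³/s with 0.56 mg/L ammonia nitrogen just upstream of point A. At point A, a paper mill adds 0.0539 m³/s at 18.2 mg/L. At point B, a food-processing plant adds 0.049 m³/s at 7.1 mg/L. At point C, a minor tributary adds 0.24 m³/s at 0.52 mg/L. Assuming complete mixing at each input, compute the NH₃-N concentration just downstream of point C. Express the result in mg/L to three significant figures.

After input A: C = (0.55·0.56 + 0.0539·18.2) / 0.6039 = 2.134 mg/L.
After input B: C = (0.6039·2.134 + 0.049·7.1) / 0.6529 = 2.507 mg/L.
After input C: C = (0.6529·2.507 + 0.24·0.52) / 0.8929 = 1.973 mg/L.

1.97 mg/L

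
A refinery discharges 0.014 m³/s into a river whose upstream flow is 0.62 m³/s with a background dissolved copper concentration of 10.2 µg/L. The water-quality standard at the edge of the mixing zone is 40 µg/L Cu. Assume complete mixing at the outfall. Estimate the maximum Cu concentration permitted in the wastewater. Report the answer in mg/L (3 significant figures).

1.36 mg/L

10.2 µg/L = 0.0102 mg/L.
40 µg/L = 0.04 mg/L.
Mass balance: 0.04·0.634 = 0.014·Cₑ + 0.62·0.0102.
Cₑ = (0.02536 − 0.006324) / 0.014 = 1.36 mg/L.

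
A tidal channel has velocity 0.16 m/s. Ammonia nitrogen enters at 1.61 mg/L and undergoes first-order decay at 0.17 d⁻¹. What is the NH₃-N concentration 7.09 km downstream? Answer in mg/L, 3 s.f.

Travel time t = 7.09 km / 0.16 m/s = 7090/0.16 = 4.431e+04 s = 0.5129 d.
First-order decay: C = 1.61·exp(−0.17·0.5129) = 1.61·0.9165 = 1.476 mg/L.

1.48 mg/L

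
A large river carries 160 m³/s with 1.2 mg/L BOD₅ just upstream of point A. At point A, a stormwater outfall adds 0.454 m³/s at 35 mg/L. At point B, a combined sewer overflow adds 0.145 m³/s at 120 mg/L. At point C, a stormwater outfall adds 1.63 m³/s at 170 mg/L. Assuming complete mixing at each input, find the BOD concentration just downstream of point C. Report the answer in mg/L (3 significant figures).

3.10 mg/L

After input A: C = (160·1.2 + 0.454·35) / 160.5 = 1.296 mg/L.
After input B: C = (160.5·1.296 + 0.145·120) / 160.6 = 1.403 mg/L.
After input C: C = (160.6·1.403 + 1.63·170) / 162.2 = 3.097 mg/L.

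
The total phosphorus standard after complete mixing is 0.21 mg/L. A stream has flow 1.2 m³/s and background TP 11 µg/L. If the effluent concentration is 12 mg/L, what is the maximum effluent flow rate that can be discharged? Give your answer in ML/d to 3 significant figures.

1.75 ML/d

11 µg/L = 0.011 mg/L.
Mass balance at complete mixing: C_std·(Q_w + Q_r) = Q_w·C_e + Q_r·C_b.
Rearranging, Q_w = Q_r·(C_std − C_b)/(C_e − C_std) = 1.2·(0.21 − 0.011) / (12 − 0.21) = 0.02025 m³/s.
= 1.75 ML/d.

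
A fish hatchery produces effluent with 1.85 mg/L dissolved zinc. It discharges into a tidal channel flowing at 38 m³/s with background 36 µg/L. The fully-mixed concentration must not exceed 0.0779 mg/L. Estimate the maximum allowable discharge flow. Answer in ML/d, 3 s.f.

36 µg/L = 0.036 mg/L.
Mass balance at complete mixing: C_std·(Q_w + Q_r) = Q_w·C_e + Q_r·C_b.
Rearranging, Q_w = Q_r·(C_std − C_b)/(C_e − C_std) = 38·(0.0779 − 0.036) / (1.85 − 0.0779) = 0.8985 m³/s.
= 77.63 ML/d.

77.6 ML/d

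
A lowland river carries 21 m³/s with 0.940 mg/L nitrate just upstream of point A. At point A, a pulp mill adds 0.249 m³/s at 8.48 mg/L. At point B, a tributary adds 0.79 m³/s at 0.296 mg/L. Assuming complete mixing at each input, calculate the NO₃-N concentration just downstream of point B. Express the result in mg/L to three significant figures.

After input A: C = (21·0.94 + 0.249·8.48) / 21.25 = 1.028 mg/L.
After input B: C = (21.25·1.028 + 0.79·0.296) / 22.04 = 1.002 mg/L.

1.00 mg/L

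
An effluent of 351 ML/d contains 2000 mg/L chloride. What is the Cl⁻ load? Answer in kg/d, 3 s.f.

351 ML/d = 4.062 m³/s.
Mass flux = Q·C = 4.062 m³/s × 2000 g/m³ = 8125 g/s.
= 8125 g/s × 86.4 = 7.02e+05 kg/d.

702000 kg/d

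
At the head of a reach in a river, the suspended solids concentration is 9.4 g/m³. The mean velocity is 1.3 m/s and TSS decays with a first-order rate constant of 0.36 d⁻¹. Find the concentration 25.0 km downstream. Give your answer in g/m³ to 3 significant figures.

8.68 g/m³

Travel time t = 25.0 km / 1.3 m/s = 2.5e+04/1.3 = 1.923e+04 s = 0.2226 d.
First-order decay: C = 9.4·exp(−0.36·0.2226) = 9.4·0.923 = 8.676 g/m³.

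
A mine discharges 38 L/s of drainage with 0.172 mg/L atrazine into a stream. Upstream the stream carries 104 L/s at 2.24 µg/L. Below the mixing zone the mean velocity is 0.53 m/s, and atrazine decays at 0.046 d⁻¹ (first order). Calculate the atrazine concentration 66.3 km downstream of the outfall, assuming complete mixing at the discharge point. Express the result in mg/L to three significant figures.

38 L/s = 0.038 m³/s.
104 L/s = 0.104 m³/s.
2.24 µg/L = 0.00224 mg/L.
After complete mixing, C₀ = (0.038·0.172 + 0.104·0.00224) / 0.142 = 0.04767 mg/L.
Travel time t = 6.63e+04 m / 0.53 m/s = 1.251e+05 s = 1.448 d.
C = 0.04767·exp(−0.046·1.448) = 0.04767·0.9356 = 0.0446 mg/L.

0.0446 mg/L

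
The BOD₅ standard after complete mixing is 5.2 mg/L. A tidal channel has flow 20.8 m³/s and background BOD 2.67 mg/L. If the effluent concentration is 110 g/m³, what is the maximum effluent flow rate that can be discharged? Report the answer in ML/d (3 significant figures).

Mass balance at complete mixing: C_std·(Q_w + Q_r) = Q_w·C_e + Q_r·C_b.
Rearranging, Q_w = Q_r·(C_std − C_b)/(C_e − C_std) = 20.8·(5.2 − 2.67) / (110 − 5.2) = 0.5021 m³/s.
= 43.38 ML/d.

43.4 ML/d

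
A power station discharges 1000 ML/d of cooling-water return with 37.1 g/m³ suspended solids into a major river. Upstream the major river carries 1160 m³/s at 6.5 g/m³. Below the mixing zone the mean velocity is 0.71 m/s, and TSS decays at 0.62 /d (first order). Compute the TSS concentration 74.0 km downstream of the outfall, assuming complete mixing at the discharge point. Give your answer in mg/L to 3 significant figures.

1000 ML/d = 11.57 m³/s.
After complete mixing, C₀ = (11.57·37.1 + 1160·6.5) / 1172 = 6.802 mg/L.
Travel time t = 7.4e+04 m / 0.71 m/s = 1.042e+05 s = 1.206 d.
C = 6.802·exp(−0.62·1.206) = 6.802·0.4734 = 3.22 mg/L.

3.22 mg/L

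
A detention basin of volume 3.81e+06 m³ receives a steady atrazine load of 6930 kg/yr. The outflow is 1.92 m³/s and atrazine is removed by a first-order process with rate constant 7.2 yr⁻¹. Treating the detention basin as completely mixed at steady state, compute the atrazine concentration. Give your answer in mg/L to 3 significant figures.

0.0787 mg/L

Outflow Q = 1.92 m³/s × 3.156e+07 s/yr = 6.059e+07 m³/yr.
Steady-state CSTR mass balance: W = Q·C + k·V·C, so C = W/(Q + kV).
Q + kV = 6.059e+07 + 7.2·3.81e+06 = 8.802e+07 m³/yr.
C = 6930/8.802e+07 = 7.873e-05 kg/m³ = 0.07873 mg/L.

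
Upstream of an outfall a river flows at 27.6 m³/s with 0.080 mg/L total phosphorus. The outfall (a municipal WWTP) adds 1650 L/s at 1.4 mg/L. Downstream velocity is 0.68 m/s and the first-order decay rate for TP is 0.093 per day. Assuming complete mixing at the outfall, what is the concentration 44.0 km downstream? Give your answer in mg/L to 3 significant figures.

0.144 mg/L

1650 L/s = 1.65 m³/s.
After complete mixing, C₀ = (1.65·1.4 + 27.6·0.08) / 29.25 = 0.1545 mg/L.
Travel time t = 4.4e+04 m / 0.68 m/s = 6.471e+04 s = 0.7489 d.
C = 0.1545·exp(−0.093·0.7489) = 0.1545·0.9327 = 0.1441 mg/L.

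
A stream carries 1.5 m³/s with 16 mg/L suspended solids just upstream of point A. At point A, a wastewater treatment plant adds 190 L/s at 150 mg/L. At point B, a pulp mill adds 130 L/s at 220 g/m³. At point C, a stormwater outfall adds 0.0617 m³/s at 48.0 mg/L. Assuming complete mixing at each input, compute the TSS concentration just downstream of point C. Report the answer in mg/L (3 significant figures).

190 L/s = 0.19 m³/s.
After input A: C = (1.5·16 + 0.19·150) / 1.69 = 31.07 mg/L.
130 L/s = 0.13 m³/s.
After input B: C = (1.69·31.07 + 0.13·220) / 1.82 = 44.56 mg/L.
After input C: C = (1.82·44.56 + 0.0617·48) / 1.882 = 44.67 mg/L.

44.7 mg/L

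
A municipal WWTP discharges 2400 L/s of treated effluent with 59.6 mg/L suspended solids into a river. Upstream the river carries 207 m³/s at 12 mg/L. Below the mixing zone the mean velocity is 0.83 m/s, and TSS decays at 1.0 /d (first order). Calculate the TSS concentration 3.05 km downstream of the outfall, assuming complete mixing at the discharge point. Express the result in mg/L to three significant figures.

2400 L/s = 2.4 m³/s.
After complete mixing, C₀ = (2.4·59.6 + 207·12) / 209.4 = 12.55 mg/L.
Travel time t = 3050 m / 0.83 m/s = 3675 s = 0.04253 d.
C = 12.55·exp(−1.0·0.04253) = 12.55·0.9584 = 12.02 mg/L.

12.0 mg/L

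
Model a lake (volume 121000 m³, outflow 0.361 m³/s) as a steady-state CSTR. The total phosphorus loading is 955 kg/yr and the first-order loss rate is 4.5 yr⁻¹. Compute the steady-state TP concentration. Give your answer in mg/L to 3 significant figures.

Outflow Q = 0.361 m³/s × 3.156e+07 s/yr = 1.139e+07 m³/yr.
Steady-state CSTR mass balance: W = Q·C + k·V·C, so C = W/(Q + kV).
Q + kV = 1.139e+07 + 4.5·121000 = 1.194e+07 m³/yr.
C = 955/1.194e+07 = 8e-05 kg/m³ = 0.08 mg/L.

0.0800 mg/L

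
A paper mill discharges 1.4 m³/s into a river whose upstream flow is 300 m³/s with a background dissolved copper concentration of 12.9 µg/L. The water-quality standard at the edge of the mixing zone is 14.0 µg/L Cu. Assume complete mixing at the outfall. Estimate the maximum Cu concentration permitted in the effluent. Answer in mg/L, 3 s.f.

0.250 mg/L

12.9 µg/L = 0.0129 mg/L.
14.0 µg/L = 0.014 mg/L.
Mass balance: 0.014·301.4 = 1.4·Cₑ + 300·0.0129.
Cₑ = (4.22 − 3.87) / 1.4 = 0.2497 mg/L.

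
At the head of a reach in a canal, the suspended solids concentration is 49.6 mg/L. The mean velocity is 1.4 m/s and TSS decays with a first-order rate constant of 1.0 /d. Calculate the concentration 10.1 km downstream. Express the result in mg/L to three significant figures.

45.6 mg/L

Travel time t = 10.1 km / 1.4 m/s = 1.01e+04/1.4 = 7214 s = 0.0835 d.
First-order decay: C = 49.6·exp(−1.0·0.0835) = 49.6·0.9199 = 45.63 mg/L.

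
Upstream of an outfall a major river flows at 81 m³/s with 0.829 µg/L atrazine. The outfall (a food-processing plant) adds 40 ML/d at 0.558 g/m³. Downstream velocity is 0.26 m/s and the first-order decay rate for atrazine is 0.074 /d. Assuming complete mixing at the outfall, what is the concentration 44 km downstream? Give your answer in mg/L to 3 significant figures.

0.00346 mg/L

40 ML/d = 0.463 m³/s.
0.829 µg/L = 0.000829 mg/L.
After complete mixing, C₀ = (0.463·0.558 + 81·0.000829) / 81.46 = 0.003995 mg/L.
Travel time t = 4.4e+04 m / 0.26 m/s = 1.692e+05 s = 1.959 d.
C = 0.003995·exp(−0.074·1.959) = 0.003995·0.8651 = 0.003456 mg/L.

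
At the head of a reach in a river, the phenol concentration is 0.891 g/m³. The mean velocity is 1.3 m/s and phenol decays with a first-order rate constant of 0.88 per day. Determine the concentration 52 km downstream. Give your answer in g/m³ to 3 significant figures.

Travel time t = 52 km / 1.3 m/s = 5.2e+04/1.3 = 4e+04 s = 0.463 d.
First-order decay: C = 0.891·exp(−0.88·0.463) = 0.891·0.6654 = 0.5928 g/m³.

0.593 g/m³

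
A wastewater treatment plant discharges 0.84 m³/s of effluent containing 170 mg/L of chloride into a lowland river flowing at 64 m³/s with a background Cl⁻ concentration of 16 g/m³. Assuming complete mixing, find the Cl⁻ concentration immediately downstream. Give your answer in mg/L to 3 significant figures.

18.0 mg/L

Conservation of mass across the mixing zone: C = (0.84·170 + 64·16) / (0.84 + 64) = 1167/64.84 = 18 mg/L.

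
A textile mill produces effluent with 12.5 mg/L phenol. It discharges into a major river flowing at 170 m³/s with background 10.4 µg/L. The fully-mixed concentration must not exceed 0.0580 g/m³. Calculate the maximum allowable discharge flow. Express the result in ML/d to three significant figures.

56.2 ML/d

10.4 µg/L = 0.0104 mg/L.
Mass balance at complete mixing: C_std·(Q_w + Q_r) = Q_w·C_e + Q_r·C_b.
Rearranging, Q_w = Q_r·(C_std − C_b)/(C_e − C_std) = 170·(0.058 − 0.0104) / (12.5 − 0.058) = 0.6504 m³/s.
= 56.19 ML/d.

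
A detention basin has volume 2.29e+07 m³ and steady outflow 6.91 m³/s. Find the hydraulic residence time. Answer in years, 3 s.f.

Q = 6.91 m³/s × 3.156e+07 s/yr = 2.181e+08 m³/yr.
Hydraulic residence time τ = V/Q = 2.29e+07/2.181e+08 = 0.105 yr.

0.105 yr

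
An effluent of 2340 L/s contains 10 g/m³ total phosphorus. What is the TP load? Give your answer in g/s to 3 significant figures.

23.4 g/s

2340 L/s = 2.34 m³/s.
Mass flux = Q·C = 2.34 m³/s × 10 g/m³ = 23.4 g/s.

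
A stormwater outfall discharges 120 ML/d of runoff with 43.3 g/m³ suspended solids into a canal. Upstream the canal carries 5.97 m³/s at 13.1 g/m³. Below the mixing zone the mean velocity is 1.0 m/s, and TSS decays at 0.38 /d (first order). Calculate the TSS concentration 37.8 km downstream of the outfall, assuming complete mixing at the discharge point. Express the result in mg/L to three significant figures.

120 ML/d = 1.389 m³/s.
After complete mixing, C₀ = (1.389·43.3 + 5.97·13.1) / 7.359 = 18.8 mg/L.
Travel time t = 3.78e+04 m / 1.0 m/s = 3.78e+04 s = 0.4375 d.
C = 18.8·exp(−0.38·0.4375) = 18.8·0.8468 = 15.92 mg/L.

15.9 mg/L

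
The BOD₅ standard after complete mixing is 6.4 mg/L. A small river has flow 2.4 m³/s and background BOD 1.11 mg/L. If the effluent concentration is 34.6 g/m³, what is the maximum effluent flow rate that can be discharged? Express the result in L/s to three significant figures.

Mass balance at complete mixing: C_std·(Q_w + Q_r) = Q_w·C_e + Q_r·C_b.
Rearranging, Q_w = Q_r·(C_std − C_b)/(C_e − C_std) = 2.4·(6.4 − 1.11) / (34.6 − 6.4) = 0.4502 m³/s.
= 450.2 L/s.

450 L/s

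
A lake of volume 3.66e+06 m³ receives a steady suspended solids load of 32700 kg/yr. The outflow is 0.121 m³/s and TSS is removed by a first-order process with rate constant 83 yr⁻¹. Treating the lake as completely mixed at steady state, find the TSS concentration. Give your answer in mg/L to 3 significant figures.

Outflow Q = 0.121 m³/s × 3.156e+07 s/yr = 3.818e+06 m³/yr.
Steady-state CSTR mass balance: W = Q·C + k·V·C, so C = W/(Q + kV).
Q + kV = 3.818e+06 + 83·3.66e+06 = 3.076e+08 m³/yr.
C = 32700/3.076e+08 = 0.0001063 kg/m³ = 0.1063 mg/L.

0.106 mg/L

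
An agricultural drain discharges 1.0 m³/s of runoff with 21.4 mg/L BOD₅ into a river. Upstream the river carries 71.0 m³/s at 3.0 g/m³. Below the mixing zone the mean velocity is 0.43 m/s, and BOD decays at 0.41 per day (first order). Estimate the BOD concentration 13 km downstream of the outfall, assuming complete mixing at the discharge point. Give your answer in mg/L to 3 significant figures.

2.82 mg/L

After complete mixing, C₀ = (1·21.4 + 71·3) / 72 = 3.256 mg/L.
Travel time t = 1.3e+04 m / 0.43 m/s = 3.023e+04 s = 0.3499 d.
C = 3.256·exp(−0.41·0.3499) = 3.256·0.8664 = 2.82 mg/L.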